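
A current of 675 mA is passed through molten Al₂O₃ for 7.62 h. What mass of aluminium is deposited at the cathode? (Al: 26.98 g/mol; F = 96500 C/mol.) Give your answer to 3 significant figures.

1.73 g

Q = 0.675 A × 27432 s = 18520 C
n(e⁻) = 18520 / 96500 = 0.1919 mol
Al³⁺ + 3e⁻ → Al, so n(Al) = 0.1919 / 3 = 0.06397 mol
m = 0.06397 × 26.98 = 1.73 g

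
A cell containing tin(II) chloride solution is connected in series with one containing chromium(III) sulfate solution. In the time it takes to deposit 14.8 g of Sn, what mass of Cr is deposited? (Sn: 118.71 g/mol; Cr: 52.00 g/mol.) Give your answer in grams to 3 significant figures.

n(Sn) = 14.8 / 118.71 = 0.1247 mol
Sn²⁺ + 2e⁻ → Sn, so n(e⁻) = 2 × 0.1247 = 0.2494 mol
In series, the same 0.2494 mol of electrons flows through the second cell.
Cr³⁺ + 3e⁻ → Cr, so n(Cr) = 0.2494 / 3 = 0.08313 mol
m(Cr) = 0.08313 × 52.00 = 4.32 g

4.32 g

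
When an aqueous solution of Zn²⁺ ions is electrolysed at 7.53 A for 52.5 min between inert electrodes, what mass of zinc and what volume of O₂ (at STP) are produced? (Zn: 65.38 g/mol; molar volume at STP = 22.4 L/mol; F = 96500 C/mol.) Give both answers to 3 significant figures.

Q = 7.53 × 3150 = 23720 C; n(e⁻) = 23720 / 96500 = 0.2458 mol
Cathode: Zn²⁺ + 2e⁻ → Zn → n(Zn) = 0.2458/2 = 0.1229 mol → 8.04 g
Anode: 2H₂O → O₂ + 4H⁺ + 4e⁻ → n(O₂) = 0.2458/4 = 0.06145 mol → 1.38 L

8.04 g Zn; 1.38 L O₂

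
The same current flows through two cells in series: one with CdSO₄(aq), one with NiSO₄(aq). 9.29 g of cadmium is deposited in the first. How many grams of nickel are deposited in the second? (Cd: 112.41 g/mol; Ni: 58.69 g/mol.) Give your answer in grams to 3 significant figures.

4.85 g

n(Cd) = 9.29 / 112.41 = 0.08264 mol
Cd²⁺ + 2e⁻ → Cd, so n(e⁻) = 2 × 0.08264 = 0.1653 mol
The cells are in series, so the same charge (and hence the same n(e⁻) = 0.1653 mol) passes through both.
Ni²⁺ + 2e⁻ → Ni, so n(Ni) = 0.1653 / 2 = 0.08265 mol
m(Ni) = 0.08265 × 58.69 = 4.85 g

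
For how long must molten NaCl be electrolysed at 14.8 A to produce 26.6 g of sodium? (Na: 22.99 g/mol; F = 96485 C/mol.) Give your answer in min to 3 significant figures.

126 min

n(Na) = 26.6 / 22.99 = 1.157 mol
Na⁺ + e⁻ → Na, so n(e⁻) = 1.157 mol
Q = 1.157 × 96485 = 1.116×10^5 C
t = Q / I = 1.116×10^5 / 14.8 = 7541 s = 126 min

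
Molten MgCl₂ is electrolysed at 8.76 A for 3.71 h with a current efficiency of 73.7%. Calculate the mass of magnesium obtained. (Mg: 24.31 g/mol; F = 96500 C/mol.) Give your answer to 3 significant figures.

Q = 8.76 × 13356 = 1.170×10^5 C
n(e⁻) = 1.170×10^5 / 96500 = 1.212 mol
Mg²⁺ + 2e⁻ → Mg, so theoretical m(Mg) = 0.6060 × 24.31 = 14.73 g
Actual mass = 73.7% × 14.73 = 10.9 g

10.9 g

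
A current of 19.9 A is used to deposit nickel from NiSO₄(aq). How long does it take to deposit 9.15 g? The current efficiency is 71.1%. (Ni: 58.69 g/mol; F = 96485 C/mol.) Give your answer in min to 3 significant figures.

n(Ni) = 9.15 / 58.69 = 0.1559 mol
Ni²⁺ + 2e⁻ → Ni, so n(e⁻) = 2 × 0.1559 = 0.3118 mol
Q = 0.3118 × 96485 / 0.711 = 42310 C
t = Q / I = 42310 / 19.9 = 2126 s = 35.4 min

35.4 min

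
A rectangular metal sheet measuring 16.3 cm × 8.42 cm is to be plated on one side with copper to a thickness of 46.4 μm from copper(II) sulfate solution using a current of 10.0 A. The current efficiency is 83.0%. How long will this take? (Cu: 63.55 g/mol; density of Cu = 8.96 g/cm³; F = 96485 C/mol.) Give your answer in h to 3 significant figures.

Plated area = 16.3 × 8.42 = 137.2 cm²
Volume = 137.2 × 46.4×10⁻⁴ cm = 0.6366 cm³
m(Cu) = 0.6366 × 8.96 = 5.704 g
n(Cu) = 5.704 / 63.55 = 0.08976 mol; n(e⁻) = 2 × 0.08976 = 0.1795 mol
Q = 0.1795 × 96485 / 0.830 = 20870 C
t = 20870 / 10.0 = 2087 s = 0.580 h

0.580 h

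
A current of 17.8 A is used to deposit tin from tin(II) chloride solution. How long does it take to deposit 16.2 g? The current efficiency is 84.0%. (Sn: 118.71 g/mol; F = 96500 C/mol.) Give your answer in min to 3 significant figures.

29.4 min

n(Sn) = 16.2 / 118.71 = 0.1365 mol
Sn²⁺ + 2e⁻ → Sn, so n(e⁻) = 2 × 0.1365 = 0.2730 mol
Q = 0.2730 × 96500 / 0.840 = 31360 C
t = Q / I = 31360 / 17.8 = 1762 s = 29.4 min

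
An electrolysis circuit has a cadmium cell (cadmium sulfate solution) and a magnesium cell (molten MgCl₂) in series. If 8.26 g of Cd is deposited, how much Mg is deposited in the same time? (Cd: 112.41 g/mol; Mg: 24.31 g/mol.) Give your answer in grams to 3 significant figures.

1.79 g

n(Cd) = 8.26 / 112.41 = 0.07348 mol
Cd²⁺ + 2e⁻ → Cd, so n(e⁻) = 2 × 0.07348 = 0.1470 mol
The cells are in series, so the same charge (and hence the same n(e⁻) = 0.1470 mol) passes through both.
Mg²⁺ + 2e⁻ → Mg, so n(Mg) = 0.1470 / 2 = 0.07350 mol
m(Mg) = 0.07350 × 24.31 = 1.79 g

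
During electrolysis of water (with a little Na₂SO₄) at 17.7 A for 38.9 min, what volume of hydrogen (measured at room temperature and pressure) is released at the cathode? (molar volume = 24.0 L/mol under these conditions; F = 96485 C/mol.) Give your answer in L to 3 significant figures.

Q = It = 17.7 × 2334 = 41310 C
n(e⁻) = 41310 / 96485 = 0.4281 mol
2H⁺ + 2e⁻ → H₂, so n(H₂) = 0.4281 / 2 = 0.2141 mol
V = 0.2141 × 24.0 = 5.138 L

5.14 L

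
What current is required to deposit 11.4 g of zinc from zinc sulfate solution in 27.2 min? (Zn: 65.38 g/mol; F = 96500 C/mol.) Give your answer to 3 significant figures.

20.6 A

n(Zn) = 11.4 / 65.38 = 0.1744 mol
Zn²⁺ + 2e⁻ → Zn, so n(e⁻) = 2 × 0.1744 = 0.3488 mol
Q = 0.3488 × 96500 = 33660 C
I = Q / t = 33660 / 1632 s = 20.6 A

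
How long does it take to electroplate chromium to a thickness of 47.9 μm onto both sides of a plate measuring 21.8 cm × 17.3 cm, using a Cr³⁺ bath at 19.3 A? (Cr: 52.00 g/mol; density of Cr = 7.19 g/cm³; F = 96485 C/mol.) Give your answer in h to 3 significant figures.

Plated area = 2 × 21.8 × 17.3 = 754.3 cm²
Volume = 754.3 × 47.9×10⁻⁴ cm = 3.613 cm³
m(Cr) = 3.613 × 7.19 = 25.98 g
n(Cr) = 25.98 / 52.00 = 0.4996 mol; n(e⁻) = 3 × 0.4996 = 1.499 mol
Q = 1.499 × 96485 = 1.446×10^5 C
t = 1.446×10^5 / 19.3 = 7492 s = 2.08 h

2.08 h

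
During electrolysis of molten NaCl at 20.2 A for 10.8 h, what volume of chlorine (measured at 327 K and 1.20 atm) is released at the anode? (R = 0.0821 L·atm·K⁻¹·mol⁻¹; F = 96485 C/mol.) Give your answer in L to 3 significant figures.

Charge passed = 20.2 × 38880 = 7.854×10^5 C
n(e⁻) = 7.854×10^5 / 96485 = 8.140 mol
2Cl⁻ → Cl₂ + 2e⁻, so n(Cl₂) = 8.140 / 2 = 4.070 mol
V = nRT/P = 4.070 × 0.0821 × 327 / 1.20 = 91.06 L

91.1 L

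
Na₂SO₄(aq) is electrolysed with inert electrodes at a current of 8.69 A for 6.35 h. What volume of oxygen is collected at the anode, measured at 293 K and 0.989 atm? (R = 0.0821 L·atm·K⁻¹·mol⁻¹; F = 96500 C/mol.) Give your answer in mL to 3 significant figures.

12500 mL

Charge passed = 8.69 × 22860 = 1.987×10^5 C
n(e⁻) = 1.987×10^5 / 96500 = 2.059 mol
2H₂O → O₂ + 4H⁺ + 4e⁻, so n(O₂) = 2.059 / 4 = 0.5148 mol
V = nRT/P = 0.5148 × 0.0821 × 293 / 0.989 = 12.52 L
= 12500 mL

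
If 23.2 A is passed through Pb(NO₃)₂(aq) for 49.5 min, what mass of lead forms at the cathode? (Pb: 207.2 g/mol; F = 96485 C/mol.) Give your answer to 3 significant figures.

Charge passed = 23.2 × 2970 = 68900 C
Moles of electrons = 68900 / 96485 = 0.7141 mol
Pb²⁺ + 2e⁻ → Pb, so n(Pb) = 0.7141 / 2 = 0.3571 mol
m = 0.3571 × 207.2 = 74.0 g

74.0 g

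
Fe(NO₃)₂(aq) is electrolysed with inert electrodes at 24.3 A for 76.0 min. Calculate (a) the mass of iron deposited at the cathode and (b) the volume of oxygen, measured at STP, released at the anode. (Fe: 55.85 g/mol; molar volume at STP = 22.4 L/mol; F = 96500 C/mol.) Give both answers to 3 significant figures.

Q = 24.3 × 4560 = 1.108×10^5 C; n(e⁻) = 1.108×10^5 / 96500 = 1.148 mol
Cathode: Fe²⁺ + 2e⁻ → Fe → n(Fe) = 1.148/2 = 0.5740 mol → 32.1 g
Anode: 2H₂O → O₂ + 4H⁺ + 4e⁻ → n(O₂) = 1.148/4 = 0.2870 mol → 6.43 L

32.1 g Fe; 6.43 L O₂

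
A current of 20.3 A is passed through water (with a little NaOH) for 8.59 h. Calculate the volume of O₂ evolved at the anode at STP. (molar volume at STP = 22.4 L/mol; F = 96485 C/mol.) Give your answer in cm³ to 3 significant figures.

36400 cm³

Q = It = 20.3 × 30924 = 6.278×10^5 C
Moles of electrons = 6.278×10^5 / 96485 = 6.507 mol
2H₂O → O₂ + 4H⁺ + 4e⁻, so n(O₂) = 6.507 / 4 = 1.627 mol
V = 1.627 × 22.4 = 36.44 L
= 36400 cm³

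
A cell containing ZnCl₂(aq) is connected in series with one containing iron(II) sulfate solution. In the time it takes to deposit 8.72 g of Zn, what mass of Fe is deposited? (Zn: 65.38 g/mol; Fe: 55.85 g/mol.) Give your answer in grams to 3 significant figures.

7.45 g

n(Zn) = 8.72 / 65.38 = 0.1334 mol
Zn²⁺ + 2e⁻ → Zn, so n(e⁻) = 2 × 0.1334 = 0.2668 mol
In series, the same 0.2668 mol of electrons flows through the second cell.
Fe²⁺ + 2e⁻ → Fe, so n(Fe) = 0.2668 / 2 = 0.1334 mol
m(Fe) = 0.1334 × 55.85 = 7.45 g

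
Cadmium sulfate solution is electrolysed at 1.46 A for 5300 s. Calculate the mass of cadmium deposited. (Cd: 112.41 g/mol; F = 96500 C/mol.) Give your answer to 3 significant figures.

Q = It = 1.46 × 5300 = 7738 C
n(e⁻) = 7738 / 96500 = 0.08019 mol
Cd²⁺ + 2e⁻ → Cd, so n(Cd) = 0.08019 / 2 = 0.04010 mol
m = 0.04010 × 112.41 = 4.51 g

4.51 g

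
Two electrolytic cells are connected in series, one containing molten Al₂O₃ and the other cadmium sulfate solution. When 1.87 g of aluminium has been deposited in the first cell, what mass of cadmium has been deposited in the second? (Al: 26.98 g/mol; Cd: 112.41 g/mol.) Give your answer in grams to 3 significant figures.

11.7 g

n(Al) = 1.87 / 26.98 = 0.06931 mol
Al³⁺ + 3e⁻ → Al, so n(e⁻) = 3 × 0.06931 = 0.2079 mol
The cells are in series, so the same charge (and hence the same n(e⁻) = 0.2079 mol) passes through both.
Cd²⁺ + 2e⁻ → Cd, so n(Cd) = 0.2079 / 2 = 0.1040 mol
m(Cd) = 0.1040 × 112.41 = 11.7 g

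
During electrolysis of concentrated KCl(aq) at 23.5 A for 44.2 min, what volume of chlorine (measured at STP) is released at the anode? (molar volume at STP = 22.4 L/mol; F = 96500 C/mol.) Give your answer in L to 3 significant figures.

7.23 L

Q = 23.5 A × 2652 s = 62320 C
Moles of electrons = 62320 / 96500 = 0.6458 mol
2Cl⁻ → Cl₂ + 2e⁻, so n(Cl₂) = 0.6458 / 2 = 0.3229 mol
V = 0.3229 × 22.4 = 7.233 L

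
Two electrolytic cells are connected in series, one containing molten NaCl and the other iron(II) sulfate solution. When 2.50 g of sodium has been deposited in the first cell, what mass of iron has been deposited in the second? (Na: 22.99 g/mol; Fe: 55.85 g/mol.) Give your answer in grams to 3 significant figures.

3.04 g

n(Na) = 2.50 / 22.99 = 0.1087 mol
Na⁺ + e⁻ → Na, so n(e⁻) = 0.1087 mol
Since the cells are in series, n(e⁻) in the Fe cell is also 0.1087 mol.
Fe²⁺ + 2e⁻ → Fe, so n(Fe) = 0.1087 / 2 = 0.05435 mol
m(Fe) = 0.05435 × 55.85 = 3.04 g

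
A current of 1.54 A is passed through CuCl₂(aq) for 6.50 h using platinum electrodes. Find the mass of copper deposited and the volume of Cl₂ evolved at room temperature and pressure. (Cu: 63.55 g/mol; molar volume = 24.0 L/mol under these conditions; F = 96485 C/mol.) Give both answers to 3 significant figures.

11.9 g Cu; 4.48 L Cl₂

Q = 1.54 × 23400 = 36040 C; n(e⁻) = 36040 / 96485 = 0.3735 mol
Cathode: Cu²⁺ + 2e⁻ → Cu → n(Cu) = 0.3735/2 = 0.1868 mol → 11.9 g
Anode: 2Cl⁻ → Cl₂ + 2e⁻ → n(Cl₂) = 0.3735/2 = 0.1868 mol → 4.48 L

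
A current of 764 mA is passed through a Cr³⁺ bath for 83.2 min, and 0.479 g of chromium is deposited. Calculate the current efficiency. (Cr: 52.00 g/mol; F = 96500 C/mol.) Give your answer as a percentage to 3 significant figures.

Q = 0.764 × 4992 = 3814 C
n(e⁻) = 3814 / 96500 = 0.03952 mol
Cr³⁺ + 3e⁻ → Cr, so theoretical n(Cr) = 0.01317 mol → 0.6848 g
Efficiency = 0.479 / 0.6848 = 0.6995 = 69.9%

69.9%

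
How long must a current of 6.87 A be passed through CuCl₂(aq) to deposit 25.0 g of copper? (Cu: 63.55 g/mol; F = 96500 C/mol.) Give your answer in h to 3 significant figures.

n(Cu) = 25.0 / 63.55 = 0.3934 mol
Cu²⁺ + 2e⁻ → Cu, so n(e⁻) = 2 × 0.3934 = 0.7868 mol
Q = 0.7868 × 96500 = 75930 C
t = Q / I = 75930 / 6.87 = 11050 s = 3.07 h

3.07 h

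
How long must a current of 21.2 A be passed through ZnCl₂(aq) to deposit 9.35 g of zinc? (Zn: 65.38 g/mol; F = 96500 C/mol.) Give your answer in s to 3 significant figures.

1300 s

n(Zn) = 9.35 / 65.38 = 0.1430 mol
Zn²⁺ + 2e⁻ → Zn, so n(e⁻) = 2 × 0.1430 = 0.2860 mol
Q = 0.2860 × 96500 = 27600 C
t = Q / I = 27600 / 21.2 = 1302 s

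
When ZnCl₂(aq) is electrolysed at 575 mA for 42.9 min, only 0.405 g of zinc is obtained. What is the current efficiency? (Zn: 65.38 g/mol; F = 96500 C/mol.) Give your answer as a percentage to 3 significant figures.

Q = 0.575 × 2574 = 1480 C
n(e⁻) = 1480 / 96500 = 0.01534 mol
Zn²⁺ + 2e⁻ → Zn, so theoretical n(Zn) = 0.007670 mol → 0.5015 g
Efficiency = 0.405 / 0.5015 = 0.8076 = 80.8%

80.8%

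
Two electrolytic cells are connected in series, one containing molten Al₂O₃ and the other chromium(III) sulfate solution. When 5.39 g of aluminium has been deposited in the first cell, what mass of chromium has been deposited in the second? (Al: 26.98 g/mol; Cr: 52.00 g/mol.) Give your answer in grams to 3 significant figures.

n(Al) = 5.39 / 26.98 = 0.1998 mol
Al³⁺ + 3e⁻ → Al, so n(e⁻) = 3 × 0.1998 = 0.5994 mol
Since the cells are in series, n(e⁻) in the Cr cell is also 0.5994 mol.
Cr³⁺ + 3e⁻ → Cr, so n(Cr) = 0.5994 / 3 = 0.1998 mol
m(Cr) = 0.1998 × 52.00 = 10.4 g

10.4 g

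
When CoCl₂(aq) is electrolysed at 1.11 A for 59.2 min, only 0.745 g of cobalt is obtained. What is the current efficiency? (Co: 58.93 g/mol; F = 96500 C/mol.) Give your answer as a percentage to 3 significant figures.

61.9%

Q = 1.11 × 3552 = 3943 C
n(e⁻) = 3943 / 96500 = 0.04086 mol
Co²⁺ + 2e⁻ → Co, so theoretical n(Co) = 0.02043 mol → 1.204 g
Efficiency = 0.745 / 1.204 = 0.6188 = 61.9%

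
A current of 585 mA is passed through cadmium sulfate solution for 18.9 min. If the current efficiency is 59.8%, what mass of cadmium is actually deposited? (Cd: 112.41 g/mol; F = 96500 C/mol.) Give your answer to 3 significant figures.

Q = 0.585 × 1134 = 663.4 C
n(e⁻) = 663.4 / 96500 = 0.006875 mol
Cd²⁺ + 2e⁻ → Cd, so theoretical m(Cd) = 0.003438 × 112.41 = 0.3865 g
Actual mass = 59.8% × 0.3865 = 0.231 g

0.231 g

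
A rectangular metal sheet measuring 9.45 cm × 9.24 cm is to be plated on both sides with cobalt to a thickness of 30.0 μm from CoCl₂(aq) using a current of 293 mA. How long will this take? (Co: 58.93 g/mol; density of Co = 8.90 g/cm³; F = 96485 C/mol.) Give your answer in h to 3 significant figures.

14.5 h

Plated area = 2 × 9.45 × 9.24 = 174.6 cm²
Volume = 174.6 × 30.0×10⁻⁴ cm = 0.5238 cm³
m(Co) = 0.5238 × 8.90 = 4.662 g
n(Co) = 4.662 / 58.93 = 0.07911 mol; n(e⁻) = 2 × 0.07911 = 0.1582 mol
Q = 0.1582 × 96485 = 15260 C
t = 15260 / 0.293 = 52080 s = 14.5 h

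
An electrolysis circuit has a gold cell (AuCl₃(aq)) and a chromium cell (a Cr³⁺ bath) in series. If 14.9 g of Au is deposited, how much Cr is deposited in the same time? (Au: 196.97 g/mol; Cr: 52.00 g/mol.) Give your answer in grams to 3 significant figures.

n(Au) = 14.9 / 196.97 = 0.07565 mol
Au³⁺ + 3e⁻ → Au, so n(e⁻) = 3 × 0.07565 = 0.2270 mol
Same current for the same time ⇒ same n(e⁻) = 0.2270 mol in both cells.
Cr³⁺ + 3e⁻ → Cr, so n(Cr) = 0.2270 / 3 = 0.07567 mol
m(Cr) = 0.07567 × 52.00 = 3.93 g

3.93 g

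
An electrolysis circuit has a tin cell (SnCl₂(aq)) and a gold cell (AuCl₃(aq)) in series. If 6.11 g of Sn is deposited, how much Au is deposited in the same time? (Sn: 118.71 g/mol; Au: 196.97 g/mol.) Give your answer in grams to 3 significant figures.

6.76 g

n(Sn) = 6.11 / 118.71 = 0.05147 mol
Sn²⁺ + 2e⁻ → Sn, so n(e⁻) = 2 × 0.05147 = 0.1029 mol
Same current for the same time ⇒ same n(e⁻) = 0.1029 mol in both cells.
Au³⁺ + 3e⁻ → Au, so n(Au) = 0.1029 / 3 = 0.03430 mol
m(Au) = 0.03430 × 196.97 = 6.76 g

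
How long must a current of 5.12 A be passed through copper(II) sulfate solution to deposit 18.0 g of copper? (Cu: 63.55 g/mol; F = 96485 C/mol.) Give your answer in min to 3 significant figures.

178 min

n(Cu) = 18.0 / 63.55 = 0.2832 mol
Cu²⁺ + 2e⁻ → Cu, so n(e⁻) = 2 × 0.2832 = 0.5664 mol
Q = 0.5664 × 96485 = 54650 C
t = Q / I = 54650 / 5.12 = 10670 s = 178 min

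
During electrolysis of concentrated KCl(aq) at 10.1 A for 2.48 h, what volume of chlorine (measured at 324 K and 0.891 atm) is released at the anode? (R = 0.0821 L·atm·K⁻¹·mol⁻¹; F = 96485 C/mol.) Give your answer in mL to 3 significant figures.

14000 mL

Q = It = 10.1 × 8928 = 90170 C
n(e⁻) = Q/F = 90170/96485 = 0.9345 mol
2Cl⁻ → Cl₂ + 2e⁻, so n(Cl₂) = 0.9345 / 2 = 0.4673 mol
V = nRT/P = 0.4673 × 0.0821 × 324 / 0.891 = 13.95 L
= 14000 mL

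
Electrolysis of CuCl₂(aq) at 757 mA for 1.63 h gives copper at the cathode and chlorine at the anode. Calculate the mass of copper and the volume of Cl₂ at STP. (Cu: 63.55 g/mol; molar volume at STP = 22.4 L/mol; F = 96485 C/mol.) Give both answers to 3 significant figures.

1.46 g Cu; 0.516 L Cl₂

Q = 0.757 × 5868 = 4442 C; n(e⁻) = 4442 / 96485 = 0.04604 mol
Cathode: Cu²⁺ + 2e⁻ → Cu → n(Cu) = 0.04604/2 = 0.02302 mol → 1.46 g
Anode: 2Cl⁻ → Cl₂ + 2e⁻ → n(Cl₂) = 0.04604/2 = 0.02302 mol → 0.516 L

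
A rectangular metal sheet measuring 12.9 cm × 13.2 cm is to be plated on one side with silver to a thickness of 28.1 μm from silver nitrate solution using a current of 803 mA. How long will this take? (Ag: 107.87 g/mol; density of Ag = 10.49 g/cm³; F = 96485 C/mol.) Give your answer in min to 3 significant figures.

93.2 min

Plated area = 12.9 × 13.2 = 170.3 cm²
Volume = 170.3 × 28.1×10⁻⁴ cm = 0.4785 cm³
m(Ag) = 0.4785 × 10.49 = 5.019 g
n(Ag) = 5.019 / 107.87 = 0.04653 mol; n(e⁻) = 0.04653 mol
Q = 0.04653 × 96485 = 4489 C
t = 4489 / 0.803 = 5590 s = 93.2 min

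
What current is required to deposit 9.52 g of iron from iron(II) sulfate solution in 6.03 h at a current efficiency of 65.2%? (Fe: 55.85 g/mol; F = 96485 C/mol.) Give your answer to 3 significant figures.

n(Fe) = 9.52 / 55.85 = 0.1705 mol
Fe²⁺ + 2e⁻ → Fe, so n(e⁻) = 2 × 0.1705 = 0.3410 mol
Q = 0.3410 × 96485 / 0.652 = 50460 C
I = Q / t = 50460 / 21708 s = 2.32 A

2.32 A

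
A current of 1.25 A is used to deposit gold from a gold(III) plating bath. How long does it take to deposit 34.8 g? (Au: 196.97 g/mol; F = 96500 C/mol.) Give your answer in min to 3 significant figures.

n(Au) = 34.8 / 196.97 = 0.1767 mol
Au³⁺ + 3e⁻ → Au, so n(e⁻) = 3 × 0.1767 = 0.5301 mol
Q = 0.5301 × 96500 = 51150 C
t = Q / I = 51150 / 1.25 = 40920 s = 682 min

682 min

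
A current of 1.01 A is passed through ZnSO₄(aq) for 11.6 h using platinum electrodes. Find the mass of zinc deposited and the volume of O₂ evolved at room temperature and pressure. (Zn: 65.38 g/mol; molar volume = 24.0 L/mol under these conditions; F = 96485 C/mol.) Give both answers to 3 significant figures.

14.3 g Zn; 2.62 L O₂

Q = 1.01 × 41760 = 42180 C; n(e⁻) = 42180 / 96485 = 0.4372 mol
Cathode: Zn²⁺ + 2e⁻ → Zn → n(Zn) = 0.4372/2 = 0.2186 mol → 14.3 g
Anode: 2H₂O → O₂ + 4H⁺ + 4e⁻ → n(O₂) = 0.4372/4 = 0.1093 mol → 2.62 L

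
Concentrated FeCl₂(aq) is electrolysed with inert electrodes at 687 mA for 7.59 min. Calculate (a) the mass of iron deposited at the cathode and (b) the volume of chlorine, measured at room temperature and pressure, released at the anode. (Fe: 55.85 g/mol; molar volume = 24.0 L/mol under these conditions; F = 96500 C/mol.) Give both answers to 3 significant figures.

0.0905 g Fe; 0.0389 L Cl₂

Q = 0.687 × 455.4 = 312.9 C; n(e⁻) = 312.9 / 96500 = 0.003242 mol
Cathode: Fe²⁺ + 2e⁻ → Fe → n(Fe) = 0.003242/2 = 0.001621 mol → 0.0905 g
Anode: 2Cl⁻ → Cl₂ + 2e⁻ → n(Cl₂) = 0.003242/2 = 0.001621 mol → 0.0389 L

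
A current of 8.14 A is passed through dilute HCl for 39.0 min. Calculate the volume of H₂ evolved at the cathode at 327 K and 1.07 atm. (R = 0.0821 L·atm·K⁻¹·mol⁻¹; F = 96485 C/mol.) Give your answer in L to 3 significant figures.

2.48 L

Q = It = 8.14 × 2340 = 19050 C
Moles of electrons = 19050 / 96485 = 0.1974 mol
2H⁺ + 2e⁻ → H₂, so n(H₂) = 0.1974 / 2 = 0.09870 mol
V = nRT/P = 0.09870 × 0.0821 × 327 / 1.07 = 2.476 L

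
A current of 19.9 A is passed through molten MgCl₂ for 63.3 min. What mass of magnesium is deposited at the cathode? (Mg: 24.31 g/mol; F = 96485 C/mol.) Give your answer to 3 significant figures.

Charge passed = 19.9 × 3798 = 75580 C
Moles of electrons = 75580 / 96485 = 0.7833 mol
Mg²⁺ + 2e⁻ → Mg, so n(Mg) = 0.7833 / 2 = 0.3917 mol
m = 0.3917 × 24.31 = 9.52 g

9.52 g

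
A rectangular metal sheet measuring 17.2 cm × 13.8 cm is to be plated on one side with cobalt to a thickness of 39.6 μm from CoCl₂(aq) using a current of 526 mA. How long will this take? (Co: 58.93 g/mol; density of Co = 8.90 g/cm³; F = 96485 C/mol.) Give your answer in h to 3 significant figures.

14.5 h

Plated area = 17.2 × 13.8 = 237.4 cm²
Volume = 237.4 × 39.6×10⁻⁴ cm = 0.9401 cm³
m(Co) = 0.9401 × 8.90 = 8.367 g
n(Co) = 8.367 / 58.93 = 0.1420 mol; n(e⁻) = 2 × 0.1420 = 0.2840 mol
Q = 0.2840 × 96485 = 27400 C
t = 27400 / 0.526 = 52090 s = 14.5 h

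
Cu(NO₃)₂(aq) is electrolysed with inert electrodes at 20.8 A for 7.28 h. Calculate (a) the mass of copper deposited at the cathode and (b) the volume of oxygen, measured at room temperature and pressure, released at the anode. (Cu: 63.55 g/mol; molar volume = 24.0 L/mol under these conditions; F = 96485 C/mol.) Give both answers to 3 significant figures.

180 g Cu; 33.9 L O₂

Q = 20.8 × 26208 = 5.451×10^5 C; n(e⁻) = 5.451×10^5 / 96485 = 5.650 mol
Cathode: Cu²⁺ + 2e⁻ → Cu → n(Cu) = 5.650/2 = 2.825 mol → 180 g
Anode: 2H₂O → O₂ + 4H⁺ + 4e⁻ → n(O₂) = 5.650/4 = 1.413 mol → 33.9 L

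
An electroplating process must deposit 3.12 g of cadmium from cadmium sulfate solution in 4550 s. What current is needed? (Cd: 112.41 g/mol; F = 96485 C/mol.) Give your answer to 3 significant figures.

1.18 A

n(Cd) = 3.12 / 112.41 = 0.02776 mol
Cd²⁺ + 2e⁻ → Cd, so n(e⁻) = 2 × 0.02776 = 0.05552 mol
Q = 0.05552 × 96485 = 5357 C
I = Q / t = 5357 / 4550 s = 1.18 A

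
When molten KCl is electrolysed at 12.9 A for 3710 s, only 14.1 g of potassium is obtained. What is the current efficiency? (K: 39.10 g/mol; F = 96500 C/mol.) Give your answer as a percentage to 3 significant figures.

72.7%

Q = 12.9 × 3710 = 47860 C
n(e⁻) = 47860 / 96500 = 0.4960 mol
K⁺ + e⁻ → K, so theoretical n(K) = 0.4960 mol → 19.39 g
Efficiency = 14.1 / 19.39 = 0.7272 = 72.7%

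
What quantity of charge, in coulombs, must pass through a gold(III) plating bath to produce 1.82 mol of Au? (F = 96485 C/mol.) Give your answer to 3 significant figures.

5.27×10^5 C

Au³⁺ + 3e⁻ → Au, so n(e⁻) = 3 × 1.82 = 5.460 mol
Q = 5.460 × 96485 = 5.268×10^5 C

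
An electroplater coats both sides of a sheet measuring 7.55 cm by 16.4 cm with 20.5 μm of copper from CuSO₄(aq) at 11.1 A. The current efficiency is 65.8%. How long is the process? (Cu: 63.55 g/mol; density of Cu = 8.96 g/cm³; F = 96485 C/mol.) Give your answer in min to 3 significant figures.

Plated area = 2 × 7.55 × 16.4 = 247.6 cm²
Volume = 247.6 × 20.5×10⁻⁴ cm = 0.5076 cm³
m(Cu) = 0.5076 × 8.96 = 4.548 g
n(Cu) = 4.548 / 63.55 = 0.07157 mol; n(e⁻) = 2 × 0.07157 = 0.1431 mol
Q = 0.1431 × 96485 / 0.658 = 20980 C
t = 20980 / 11.1 = 1890 s = 31.5 min

31.5 min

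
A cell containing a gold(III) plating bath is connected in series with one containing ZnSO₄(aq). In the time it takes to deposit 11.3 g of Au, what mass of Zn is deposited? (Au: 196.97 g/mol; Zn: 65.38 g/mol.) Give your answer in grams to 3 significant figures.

5.63 g

n(Au) = 11.3 / 196.97 = 0.05737 mol
Au³⁺ + 3e⁻ → Au, so n(e⁻) = 3 × 0.05737 = 0.1721 mol
In series, the same 0.1721 mol of electrons flows through the second cell.
Zn²⁺ + 2e⁻ → Zn, so n(Zn) = 0.1721 / 2 = 0.08605 mol
m(Zn) = 0.08605 × 65.38 = 5.63 g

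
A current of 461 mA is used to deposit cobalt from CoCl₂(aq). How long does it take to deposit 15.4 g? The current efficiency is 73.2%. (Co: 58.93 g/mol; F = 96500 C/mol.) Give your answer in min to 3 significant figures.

n(Co) = 15.4 / 58.93 = 0.2613 mol
Co²⁺ + 2e⁻ → Co, so n(e⁻) = 2 × 0.2613 = 0.5226 mol
Q = 0.5226 × 96500 / 0.732 = 68890 C
t = Q / I = 68890 / 0.461 = 1.494×10^5 s = 2490 min

2490 min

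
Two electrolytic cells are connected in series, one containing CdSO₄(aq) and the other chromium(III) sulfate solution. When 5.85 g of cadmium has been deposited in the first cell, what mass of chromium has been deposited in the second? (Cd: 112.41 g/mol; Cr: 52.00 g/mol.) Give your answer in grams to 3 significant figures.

n(Cd) = 5.85 / 112.41 = 0.05204 mol
Cd²⁺ + 2e⁻ → Cd, so n(e⁻) = 2 × 0.05204 = 0.1041 mol
Since the cells are in series, n(e⁻) in the Cr cell is also 0.1041 mol.
Cr³⁺ + 3e⁻ → Cr, so n(Cr) = 0.1041 / 3 = 0.03470 mol
m(Cr) = 0.03470 × 52.00 = 1.80 g

1.80 g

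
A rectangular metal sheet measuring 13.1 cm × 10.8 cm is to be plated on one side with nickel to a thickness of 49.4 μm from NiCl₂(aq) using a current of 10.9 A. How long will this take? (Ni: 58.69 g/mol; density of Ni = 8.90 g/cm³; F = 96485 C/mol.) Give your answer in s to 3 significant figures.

1880 s

Plated area = 13.1 × 10.8 = 141.5 cm²
Volume = 141.5 × 49.4×10⁻⁴ cm = 0.6990 cm³
m(Ni) = 0.6990 × 8.90 = 6.221 g
n(Ni) = 6.221 / 58.69 = 0.1060 mol; n(e⁻) = 2 × 0.1060 = 0.2120 mol
Q = 0.2120 × 96485 = 20450 C
t = 20450 / 10.9 = 1876 s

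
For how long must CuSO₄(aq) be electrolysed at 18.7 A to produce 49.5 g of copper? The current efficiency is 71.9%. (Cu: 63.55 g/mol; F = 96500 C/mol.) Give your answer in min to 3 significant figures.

186 min

n(Cu) = 49.5 / 63.55 = 0.7789 mol
Cu²⁺ + 2e⁻ → Cu, so n(e⁻) = 2 × 0.7789 = 1.558 mol
Q = 1.558 × 96500 / 0.719 = 2.091×10^5 C
t = Q / I = 2.091×10^5 / 18.7 = 11180 s = 186 min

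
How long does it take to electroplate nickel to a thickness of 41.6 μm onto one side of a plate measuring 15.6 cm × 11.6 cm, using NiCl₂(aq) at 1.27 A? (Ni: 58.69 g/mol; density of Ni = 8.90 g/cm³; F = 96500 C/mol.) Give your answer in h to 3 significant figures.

Plated area = 15.6 × 11.6 = 181.0 cm²
Volume = 181.0 × 41.6×10⁻⁴ cm = 0.7530 cm³
m(Ni) = 0.7530 × 8.90 = 6.702 g
n(Ni) = 6.702 / 58.69 = 0.1142 mol; n(e⁻) = 2 × 0.1142 = 0.2284 mol
Q = 0.2284 × 96500 = 22040 C
t = 22040 / 1.27 = 17350 s = 4.82 h

4.82 h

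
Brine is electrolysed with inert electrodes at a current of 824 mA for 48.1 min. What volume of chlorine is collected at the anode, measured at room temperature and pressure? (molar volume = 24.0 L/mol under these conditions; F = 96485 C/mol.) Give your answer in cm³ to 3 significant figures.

296 cm³

Q = It = 0.824 × 2886 = 2378 C
Moles of electrons = 2378 / 96485 = 0.02465 mol
2Cl⁻ → Cl₂ + 2e⁻, so n(Cl₂) = 0.02465 / 2 = 0.01233 mol
V = 0.01233 × 24.0 = 0.2959 L
= 296 cm³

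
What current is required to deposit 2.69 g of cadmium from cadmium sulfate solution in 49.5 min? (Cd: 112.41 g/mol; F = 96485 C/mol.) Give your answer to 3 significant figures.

n(Cd) = 2.69 / 112.41 = 0.02393 mol
Cd²⁺ + 2e⁻ → Cd, so n(e⁻) = 2 × 0.02393 = 0.04786 mol
Q = 0.04786 × 96485 = 4618 C
I = Q / t = 4618 / 2970 s = 1.55 A

1.55 A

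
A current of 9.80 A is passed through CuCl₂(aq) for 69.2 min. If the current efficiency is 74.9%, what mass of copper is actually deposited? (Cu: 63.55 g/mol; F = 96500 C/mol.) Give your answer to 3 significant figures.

Q = 9.80 × 4152 = 40690 C
n(e⁻) = 40690 / 96500 = 0.4217 mol
Cu²⁺ + 2e⁻ → Cu, so theoretical m(Cu) = 0.2109 × 63.55 = 13.40 g
Actual mass = 74.9% × 13.40 = 10.0 g

10.0 g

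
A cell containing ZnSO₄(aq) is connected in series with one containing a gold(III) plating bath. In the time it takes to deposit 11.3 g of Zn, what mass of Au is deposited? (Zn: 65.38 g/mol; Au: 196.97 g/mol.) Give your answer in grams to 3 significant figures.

22.7 g

n(Zn) = 11.3 / 65.38 = 0.1728 mol
Zn²⁺ + 2e⁻ → Zn, so n(e⁻) = 2 × 0.1728 = 0.3456 mol
The cells are in series, so the same charge (and hence the same n(e⁻) = 0.3456 mol) passes through both.
Au³⁺ + 3e⁻ → Au, so n(Au) = 0.3456 / 3 = 0.1152 mol
m(Au) = 0.1152 × 196.97 = 22.7 g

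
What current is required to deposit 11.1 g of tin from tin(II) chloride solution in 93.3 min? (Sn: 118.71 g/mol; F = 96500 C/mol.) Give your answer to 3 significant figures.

n(Sn) = 11.1 / 118.71 = 0.09351 mol
Sn²⁺ + 2e⁻ → Sn, so n(e⁻) = 2 × 0.09351 = 0.1870 mol
Q = 0.1870 × 96500 = 18050 C
I = Q / t = 18050 / 5598 s = 3.22 A

3.22 A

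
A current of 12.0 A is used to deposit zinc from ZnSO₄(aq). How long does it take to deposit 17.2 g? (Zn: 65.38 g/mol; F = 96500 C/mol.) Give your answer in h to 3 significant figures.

n(Zn) = 17.2 / 65.38 = 0.2631 mol
Zn²⁺ + 2e⁻ → Zn, so n(e⁻) = 2 × 0.2631 = 0.5262 mol
Q = 0.5262 × 96500 = 50780 C
t = Q / I = 50780 / 12.0 = 4232 s = 1.18 h

1.18 h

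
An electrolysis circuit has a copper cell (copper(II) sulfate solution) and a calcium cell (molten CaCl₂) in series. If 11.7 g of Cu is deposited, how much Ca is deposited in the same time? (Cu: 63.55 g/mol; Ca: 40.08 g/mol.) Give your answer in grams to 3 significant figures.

7.38 g

n(Cu) = 11.7 / 63.55 = 0.1841 mol
Cu²⁺ + 2e⁻ → Cu, so n(e⁻) = 2 × 0.1841 = 0.3682 mol
Same current for the same time ⇒ same n(e⁻) = 0.3682 mol in both cells.
Ca²⁺ + 2e⁻ → Ca, so n(Ca) = 0.3682 / 2 = 0.1841 mol
m(Ca) = 0.1841 × 40.08 = 7.38 g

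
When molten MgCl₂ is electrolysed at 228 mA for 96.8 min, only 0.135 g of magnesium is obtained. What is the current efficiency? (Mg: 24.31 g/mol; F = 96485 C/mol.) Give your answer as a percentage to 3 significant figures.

80.9%

Q = 0.228 × 5808 = 1324 C
n(e⁻) = 1324 / 96485 = 0.01372 mol
Mg²⁺ + 2e⁻ → Mg, so theoretical n(Mg) = 0.006860 mol → 0.1668 g
Efficiency = 0.135 / 0.1668 = 0.8094 = 80.9%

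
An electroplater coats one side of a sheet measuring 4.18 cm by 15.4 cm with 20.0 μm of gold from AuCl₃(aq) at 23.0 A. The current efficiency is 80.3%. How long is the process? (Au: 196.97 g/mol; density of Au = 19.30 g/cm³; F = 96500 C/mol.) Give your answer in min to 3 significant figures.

Plated area = 4.18 × 15.4 = 64.37 cm²
Volume = 64.37 × 20.0×10⁻⁴ cm = 0.1287 cm³
m(Au) = 0.1287 × 19.30 = 2.484 g
n(Au) = 2.484 / 196.97 = 0.01261 mol; n(e⁻) = 3 × 0.01261 = 0.03783 mol
Q = 0.03783 × 96500 / 0.803 = 4546 C
t = 4546 / 23.0 = 197.7 s = 3.30 min

3.30 min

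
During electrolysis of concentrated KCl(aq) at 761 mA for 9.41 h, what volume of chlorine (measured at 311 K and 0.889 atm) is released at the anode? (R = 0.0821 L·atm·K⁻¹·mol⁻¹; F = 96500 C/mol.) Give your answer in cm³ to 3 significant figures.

3840 cm³

Q = It = 0.761 × 33876 = 25780 C
n(e⁻) = 25780 / 96500 = 0.2672 mol
2Cl⁻ → Cl₂ + 2e⁻, so n(Cl₂) = 0.2672 / 2 = 0.1336 mol
V = nRT/P = 0.1336 × 0.0821 × 311 / 0.889 = 3.837 L
= 3840 cm³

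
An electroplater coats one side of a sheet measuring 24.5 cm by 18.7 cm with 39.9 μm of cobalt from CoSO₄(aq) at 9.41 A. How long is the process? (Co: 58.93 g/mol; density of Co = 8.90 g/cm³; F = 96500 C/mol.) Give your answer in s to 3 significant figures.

Plated area = 24.5 × 18.7 = 458.2 cm²
Volume = 458.2 × 39.9×10⁻⁴ cm = 1.828 cm³
m(Co) = 1.828 × 8.90 = 16.27 g
n(Co) = 16.27 / 58.93 = 0.2761 mol; n(e⁻) = 2 × 0.2761 = 0.5522 mol
Q = 0.5522 × 96500 = 53290 C
t = 53290 / 9.41 = 5663 s

5660 s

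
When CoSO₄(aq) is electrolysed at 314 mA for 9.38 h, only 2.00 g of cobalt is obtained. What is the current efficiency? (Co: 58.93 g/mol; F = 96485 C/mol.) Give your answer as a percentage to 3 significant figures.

Q = 0.314 × 33768 = 10600 C
n(e⁻) = 10600 / 96485 = 0.1099 mol
Co²⁺ + 2e⁻ → Co, so theoretical n(Co) = 0.05495 mol → 3.238 g
Efficiency = 2.00 / 3.238 = 0.6177 = 61.8%

61.8%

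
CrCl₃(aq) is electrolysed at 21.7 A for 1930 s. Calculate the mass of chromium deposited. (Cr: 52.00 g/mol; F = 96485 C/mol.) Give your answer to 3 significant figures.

7.52 g

Q = It = 21.7 × 1930 = 41880 C
Moles of electrons = 41880 / 96485 = 0.4341 mol
Cr³⁺ + 3e⁻ → Cr, so n(Cr) = 0.4341 / 3 = 0.1447 mol
m = 0.1447 × 52.00 = 7.52 g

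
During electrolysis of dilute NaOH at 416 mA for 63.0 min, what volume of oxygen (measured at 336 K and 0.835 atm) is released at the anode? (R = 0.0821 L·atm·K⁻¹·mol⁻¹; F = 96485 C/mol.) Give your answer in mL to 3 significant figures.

135 mL

Q = 0.416 A × 3780 s = 1572 C
Moles of electrons = 1572 / 96485 = 0.01629 mol
2H₂O → O₂ + 4H⁺ + 4e⁻, so n(O₂) = 0.01629 / 4 = 0.004073 mol
V = nRT/P = 0.004073 × 0.0821 × 336 / 0.835 = 0.1346 L
= 135 mL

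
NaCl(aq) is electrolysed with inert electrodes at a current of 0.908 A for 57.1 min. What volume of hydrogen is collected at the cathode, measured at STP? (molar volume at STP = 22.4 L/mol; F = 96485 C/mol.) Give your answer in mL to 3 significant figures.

361 mL

Q = 0.908 A × 3426 s = 3111 C
n(e⁻) = Q/F = 3111/96485 = 0.03224 mol
2H⁺ + 2e⁻ → H₂, so n(H₂) = 0.03224 / 2 = 0.01612 mol
V = 0.01612 × 22.4 = 0.3611 L
= 361 mL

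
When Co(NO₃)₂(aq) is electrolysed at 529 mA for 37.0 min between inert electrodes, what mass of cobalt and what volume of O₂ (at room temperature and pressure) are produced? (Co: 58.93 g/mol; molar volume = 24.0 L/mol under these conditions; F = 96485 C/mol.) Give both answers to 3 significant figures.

Q = 0.529 × 2220 = 1174 C; n(e⁻) = 1174 / 96485 = 0.01217 mol
Cathode: Co²⁺ + 2e⁻ → Co → n(Co) = 0.01217/2 = 0.006085 mol → 0.359 g
Anode: 2H₂O → O₂ + 4H⁺ + 4e⁻ → n(O₂) = 0.01217/4 = 0.003043 mol → 0.0730 L

0.359 g Co; 0.0730 L O₂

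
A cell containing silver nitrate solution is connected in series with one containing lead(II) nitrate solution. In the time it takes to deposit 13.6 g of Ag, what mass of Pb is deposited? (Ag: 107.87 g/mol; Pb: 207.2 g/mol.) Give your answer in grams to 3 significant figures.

n(Ag) = 13.6 / 107.87 = 0.1261 mol
Ag⁺ + e⁻ → Ag, so n(e⁻) = 0.1261 mol
Same current for the same time ⇒ same n(e⁻) = 0.1261 mol in both cells.
Pb²⁺ + 2e⁻ → Pb, so n(Pb) = 0.1261 / 2 = 0.06305 mol
m(Pb) = 0.06305 × 207.2 = 13.1 g

13.1 g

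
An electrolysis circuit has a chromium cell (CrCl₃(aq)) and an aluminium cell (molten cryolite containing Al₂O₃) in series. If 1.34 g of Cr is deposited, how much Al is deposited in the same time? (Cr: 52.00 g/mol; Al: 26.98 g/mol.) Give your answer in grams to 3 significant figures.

0.695 g

n(Cr) = 1.34 / 52.00 = 0.02577 mol
Cr³⁺ + 3e⁻ → Cr, so n(e⁻) = 3 × 0.02577 = 0.07731 mol
The cells are in series, so the same charge (and hence the same n(e⁻) = 0.07731 mol) passes through both.
Al³⁺ + 3e⁻ → Al, so n(Al) = 0.07731 / 3 = 0.02577 mol
m(Al) = 0.02577 × 26.98 = 0.695 g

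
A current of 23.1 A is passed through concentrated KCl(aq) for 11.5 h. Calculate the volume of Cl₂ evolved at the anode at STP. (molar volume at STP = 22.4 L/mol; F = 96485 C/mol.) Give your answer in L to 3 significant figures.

Q = 23.1 A × 41400 s = 9.563×10^5 C
n(e⁻) = 9.563×10^5 / 96485 = 9.911 mol
2Cl⁻ → Cl₂ + 2e⁻, so n(Cl₂) = 9.911 / 2 = 4.956 mol
V = 4.956 × 22.4 = 111.0 L

111 L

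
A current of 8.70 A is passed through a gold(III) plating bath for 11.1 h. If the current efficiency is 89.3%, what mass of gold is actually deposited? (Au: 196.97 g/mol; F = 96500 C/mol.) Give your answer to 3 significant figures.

211 g

Q = 8.70 × 39960 = 3.477×10^5 C
n(e⁻) = 3.477×10^5 / 96500 = 3.603 mol
Au³⁺ + 3e⁻ → Au, so theoretical m(Au) = 1.201 × 196.97 = 236.6 g
Actual mass = 89.3% × 236.6 = 211 g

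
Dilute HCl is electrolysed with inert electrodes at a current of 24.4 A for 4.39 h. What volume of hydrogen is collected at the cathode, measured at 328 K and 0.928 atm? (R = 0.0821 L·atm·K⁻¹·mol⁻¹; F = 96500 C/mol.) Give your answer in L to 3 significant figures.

58.0 L

Q = 24.4 A × 15804 s = 3.856×10^5 C
Moles of electrons = 3.856×10^5 / 96500 = 3.996 mol
2H⁺ + 2e⁻ → H₂, so n(H₂) = 3.996 / 2 = 1.998 mol
V = nRT/P = 1.998 × 0.0821 × 328 / 0.928 = 57.98 L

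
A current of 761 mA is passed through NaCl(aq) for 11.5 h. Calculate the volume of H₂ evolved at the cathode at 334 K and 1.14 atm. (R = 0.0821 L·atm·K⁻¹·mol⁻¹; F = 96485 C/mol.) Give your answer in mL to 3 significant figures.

3930 mL

Q = It = 0.761 × 41400 = 31510 C
n(e⁻) = 31510 / 96485 = 0.3266 mol
2H⁺ + 2e⁻ → H₂, so n(H₂) = 0.3266 / 2 = 0.1633 mol
V = nRT/P = 0.1633 × 0.0821 × 334 / 1.14 = 3.928 L
= 3930 mL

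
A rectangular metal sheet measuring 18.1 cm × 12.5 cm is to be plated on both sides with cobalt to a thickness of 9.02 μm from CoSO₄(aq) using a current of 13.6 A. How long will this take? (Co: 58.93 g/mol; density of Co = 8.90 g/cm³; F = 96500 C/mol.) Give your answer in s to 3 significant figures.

Plated area = 2 × 18.1 × 12.5 = 452.5 cm²
Volume = 452.5 × 9.02×10⁻⁴ cm = 0.4082 cm³
m(Co) = 0.4082 × 8.90 = 3.633 g
n(Co) = 3.633 / 58.93 = 0.06165 mol; n(e⁻) = 2 × 0.06165 = 0.1233 mol
Q = 0.1233 × 96500 = 11900 C
t = 11900 / 13.6 = 875.0 s

875 s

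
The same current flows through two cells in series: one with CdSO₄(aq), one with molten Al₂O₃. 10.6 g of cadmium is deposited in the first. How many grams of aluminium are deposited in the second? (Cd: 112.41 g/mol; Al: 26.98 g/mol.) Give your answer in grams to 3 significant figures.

n(Cd) = 10.6 / 112.41 = 0.09430 mol
Cd²⁺ + 2e⁻ → Cd, so n(e⁻) = 2 × 0.09430 = 0.1886 mol
In series, the same 0.1886 mol of electrons flows through the second cell.
Al³⁺ + 3e⁻ → Al, so n(Al) = 0.1886 / 3 = 0.06287 mol
m(Al) = 0.06287 × 26.98 = 1.70 g

1.70 g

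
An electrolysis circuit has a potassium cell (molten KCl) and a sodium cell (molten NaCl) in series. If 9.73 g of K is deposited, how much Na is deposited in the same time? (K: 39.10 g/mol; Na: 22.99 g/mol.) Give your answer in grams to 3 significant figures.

5.72 g

n(K) = 9.73 / 39.10 = 0.2488 mol
K⁺ + e⁻ → K, so n(e⁻) = 0.2488 mol
Same current for the same time ⇒ same n(e⁻) = 0.2488 mol in both cells.
Na⁺ + e⁻ → Na, so n(Na) = 0.2488 mol
m(Na) = 0.2488 × 22.99 = 5.72 g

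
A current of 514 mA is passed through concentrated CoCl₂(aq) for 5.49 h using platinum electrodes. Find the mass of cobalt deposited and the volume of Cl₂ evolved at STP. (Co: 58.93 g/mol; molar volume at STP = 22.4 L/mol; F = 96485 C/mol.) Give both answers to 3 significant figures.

Q = 0.514 × 19764 = 10160 C; n(e⁻) = 10160 / 96485 = 0.1053 mol
Cathode: Co²⁺ + 2e⁻ → Co → n(Co) = 0.1053/2 = 0.05265 mol → 3.10 g
Anode: 2Cl⁻ → Cl₂ + 2e⁻ → n(Cl₂) = 0.1053/2 = 0.05265 mol → 1.18 L

3.10 g Co; 1.18 L Cl₂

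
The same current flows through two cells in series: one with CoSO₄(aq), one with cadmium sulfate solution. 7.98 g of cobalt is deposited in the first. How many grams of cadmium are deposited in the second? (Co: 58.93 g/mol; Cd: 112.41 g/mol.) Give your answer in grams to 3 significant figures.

15.2 g

n(Co) = 7.98 / 58.93 = 0.1354 mol
Co²⁺ + 2e⁻ → Co, so n(e⁻) = 2 × 0.1354 = 0.2708 mol
Since the cells are in series, n(e⁻) in the Cd cell is also 0.2708 mol.
Cd²⁺ + 2e⁻ → Cd, so n(Cd) = 0.2708 / 2 = 0.1354 mol
m(Cd) = 0.1354 × 112.41 = 15.2 g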